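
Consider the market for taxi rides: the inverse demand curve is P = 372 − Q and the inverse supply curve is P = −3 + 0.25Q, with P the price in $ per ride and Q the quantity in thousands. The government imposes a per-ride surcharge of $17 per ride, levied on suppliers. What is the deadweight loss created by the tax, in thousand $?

Rewrite in direct form: Qd = 372 − P and Qs = 4P + 12.
Without the tax, 372 − P = 4P + 12 gives 5P = 360, so P* = $72 and Q* = 300.
With the tax collected from suppliers, supply shifts: Qs = 4(P − 17) + 12.
New equilibrium: consumers pay $85.6, suppliers receive $68.6, Q = 286.4. (Wedge: Pb − Ps = 17.)
Quantity falls by |ΔQ| = |300 − 286.4| = 13.6.
DWL = ½ · t · |ΔQ| = ½ · 17 · 13.6 = $115.6.

Deadweight loss = $115.6 thousand.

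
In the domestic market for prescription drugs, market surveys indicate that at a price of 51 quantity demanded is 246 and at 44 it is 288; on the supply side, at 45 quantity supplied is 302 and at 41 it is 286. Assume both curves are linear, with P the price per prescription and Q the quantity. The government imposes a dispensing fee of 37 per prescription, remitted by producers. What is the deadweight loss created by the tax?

Deadweight loss = 1642.8.

Demand slope: (288 − 246)/(44 − 51) = -6, so Qd = 552 − 6P.
Supply slope: (286 − 302)/(41 − 45) = 4, so Qs = 4P + 122.
Before the tax: set 552 − 6P = 4P + 122 → P* = 43, Q* = 294.
With the tax collected from producers, supply shifts: Qs = 4(P − 37) + 122.
Solving gives Q = 205.2 with consumers paying 57.8 and producers receiving 20.8 (the 37 wedge).
Quantity falls by |ΔQ| = |294 − 205.2| = 88.8.
DWL = ½ · t · |ΔQ| = ½ · 37 · 88.8 = 1642.8.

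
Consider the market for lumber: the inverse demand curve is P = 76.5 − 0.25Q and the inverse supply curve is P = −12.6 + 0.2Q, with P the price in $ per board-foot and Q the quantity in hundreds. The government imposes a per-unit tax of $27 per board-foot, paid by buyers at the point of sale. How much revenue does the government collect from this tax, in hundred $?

Inverting to Q(P) form: Qd = 306 − 4P; Qs = 5P + 63.
Before the tax: set 306 − 4P = 5P + 63 → P* = $27, Q* = 198.
With the tax collected from buyers, demand (in seller-price terms) shifts: Qd = 306 − 4(P + 27).
Solving gives Q = 138 with buyers paying $42 and suppliers receiving $15 (the $27 wedge).
Revenue = t · Q = 27 · 138 = $3726.

Tax revenue = $3726 hundred.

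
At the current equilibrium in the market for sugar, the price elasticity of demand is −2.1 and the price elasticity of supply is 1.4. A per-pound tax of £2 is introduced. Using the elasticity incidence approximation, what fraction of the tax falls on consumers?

Consumers' share ≈ 0.4.

Incidence ratio: consumers' share ≈ εs / (εs + |εd|) = 1.4 / (1.4 + 2.1) = 0.4.
Supply is the less elastic side, so consumers bear the smaller share.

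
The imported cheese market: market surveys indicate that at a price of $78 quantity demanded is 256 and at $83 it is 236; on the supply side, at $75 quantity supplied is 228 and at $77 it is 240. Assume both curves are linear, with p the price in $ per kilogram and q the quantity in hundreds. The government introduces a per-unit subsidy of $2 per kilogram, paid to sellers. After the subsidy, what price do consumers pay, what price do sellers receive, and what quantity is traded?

Consumers pay $77.8; sellers receive $79.8; quantity = 256.8.

Demand slope: (236 − 256)/(83 − 78) = -4, so qd = 568 − 4p.
Supply slope: (240 − 228)/(77 − 75) = 6, so qs = 6p − 222.
Before the subsidy: set 568 − 4p = 6p − 222 → p* = $79, q* = 252.
With a per-unit subsidy paid to sellers, each receives p + 2 per unit sold, so supply becomes qs = 6(p + 2) − 222.
Solving gives q = 256.8 with consumers paying $77.8 and sellers receiving $79.8 (the $2 wedge).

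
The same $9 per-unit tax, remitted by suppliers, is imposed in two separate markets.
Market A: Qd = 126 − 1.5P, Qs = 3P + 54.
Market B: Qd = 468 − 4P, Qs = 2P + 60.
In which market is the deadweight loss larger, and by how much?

Market A: pre-tax P* = $16, Q* = 102; post-tax Q = 93; deadweight loss = $40.5.
Market B: pre-tax P* = $68, Q* = 196; post-tax Q = 184; deadweight loss = $54.
Difference: $40.5 vs $54 → market B is larger by $13.5.

Market B, by $13.5.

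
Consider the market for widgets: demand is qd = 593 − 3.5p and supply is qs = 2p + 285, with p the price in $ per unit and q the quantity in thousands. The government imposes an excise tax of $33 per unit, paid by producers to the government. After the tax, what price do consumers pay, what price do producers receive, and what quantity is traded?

Without the tax, 593 − 3.5p = 2p + 285 gives 5.5p = 308, so p* = $56 and q* = 397.
With the tax collected from producers, supply shifts: qs = 2(p − 33) + 285.
Solving gives q = 355 with consumers paying $68 and producers receiving $35 (the $33 wedge).
The less price-elastic side of the market bears the larger share of a per-unit tax.

Consumers pay $68; producers receive $35; quantity = 355.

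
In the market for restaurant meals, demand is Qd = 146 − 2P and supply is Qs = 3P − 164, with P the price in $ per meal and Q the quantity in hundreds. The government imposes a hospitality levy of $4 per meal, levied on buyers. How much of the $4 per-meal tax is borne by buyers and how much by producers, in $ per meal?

Buyers bear $2.4 per meal; producers bear $1.6 per meal.

Before the tax: set 146 − 2P = 3P − 164 → P* = $62, Q* = 22.
With the tax collected from buyers, demand (in seller-price terms) shifts: Qd = 146 − 2(P + 4).
New equilibrium: buyers pay $64.4, producers receive $60.4, Q = 17.2. (Wedge: Pb − Ps = 4.)
Burden on buyers: $2.4; on producers: $1.6. (They sum to $4.)
The less price-elastic side of the market bears the larger share of a per-unit tax.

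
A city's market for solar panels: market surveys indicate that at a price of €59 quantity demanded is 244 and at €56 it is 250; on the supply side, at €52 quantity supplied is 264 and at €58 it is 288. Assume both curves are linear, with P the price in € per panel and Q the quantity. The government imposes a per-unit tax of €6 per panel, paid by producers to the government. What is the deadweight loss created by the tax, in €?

Demand slope: (250 − 244)/(56 − 59) = -2, so Qd = 362 − 2P.
Supply slope: (288 − 264)/(58 − 52) = 4, so Qs = 4P + 56.
Without the tax, 362 − 2P = 4P + 56 gives 6P = 306, so P* = €51 and Q* = 260.
With the tax collected from producers, supply shifts: Qs = 4(P − 6) + 56.
New equilibrium: consumers pay €55, producers receive €49, Q = 252. (Wedge: Pb − Ps = 6.)
Quantity falls by |ΔQ| = |260 − 252| = 8.
DWL = ½ · t · |ΔQ| = ½ · 6 · 8 = €24.

Deadweight loss = €24.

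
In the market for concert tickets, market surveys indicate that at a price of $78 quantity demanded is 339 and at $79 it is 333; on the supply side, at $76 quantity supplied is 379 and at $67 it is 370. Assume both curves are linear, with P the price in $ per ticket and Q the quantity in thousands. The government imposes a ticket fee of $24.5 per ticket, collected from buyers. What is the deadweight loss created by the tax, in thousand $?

Demand slope: (333 − 339)/(79 − 78) = -6, so Qd = 807 − 6P.
Supply slope: (370 − 379)/(67 − 76) = 1, so Qs = P + 303.
Before the tax: set 807 − 6P = P + 303 → P* = $72, Q* = 375.
With the tax collected from buyers, demand (in seller-price terms) shifts: Qd = 807 − 6(P + 24.5).
Solving gives Q = 354 with buyers paying $75.5 and suppliers receiving $51 (the $24.5 wedge).
Quantity falls by |ΔQ| = |375 − 354| = 21.
DWL = ½ · t · |ΔQ| = ½ · 24.5 · 21 = $257.25.

Deadweight loss = $257.25 thousand.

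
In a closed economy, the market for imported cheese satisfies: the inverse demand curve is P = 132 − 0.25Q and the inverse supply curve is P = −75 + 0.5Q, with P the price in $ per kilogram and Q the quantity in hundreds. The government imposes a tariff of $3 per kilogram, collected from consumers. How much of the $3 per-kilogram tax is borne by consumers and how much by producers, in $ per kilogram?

Inverting to Q(P) form: Qd = 528 − 4P; Qs = 2P + 150.
Without the tax, 528 − 4P = 2P + 150 gives 6P = 378, so P* = $63 and Q* = 276.
With the tax collected from consumers, demand (in seller-price terms) shifts: Qd = 528 − 4(P + 3).
Solving gives Q = 272 with consumers paying $64 and producers receiving $61 (the $3 wedge).
Burden on consumers: $1; on producers: $2. (They sum to $3.)

Consumers bear $1 per kilogram; producers bear $2 per kilogram.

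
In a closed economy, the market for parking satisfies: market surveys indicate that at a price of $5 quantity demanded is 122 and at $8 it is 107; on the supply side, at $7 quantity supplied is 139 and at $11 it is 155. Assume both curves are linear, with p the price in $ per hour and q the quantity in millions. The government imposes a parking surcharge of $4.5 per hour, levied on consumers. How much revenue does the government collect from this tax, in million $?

Demand slope: (107 − 122)/(8 − 5) = -5, so qd = 147 − 5p.
Supply slope: (155 − 139)/(11 − 7) = 4, so qs = 4p + 111.
Before the tax: set 147 − 5p = 4p + 111 → p* = $4, q* = 127.
With the tax collected from consumers, demand (in seller-price terms) shifts: qd = 147 − 5(p + 4.5).
New equilibrium: consumers pay $6, sellers receive $1.5, q = 117. (Wedge: pb − ps = 4.5.)
Revenue = t · Q = 4.5 · 117 = $526.5.

Tax revenue = $526.5 million.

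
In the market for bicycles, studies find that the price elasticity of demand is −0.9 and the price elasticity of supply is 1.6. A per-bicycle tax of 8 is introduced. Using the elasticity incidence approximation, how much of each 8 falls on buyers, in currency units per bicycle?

Buyers bear ≈ 5.12 per bicycle.

Incidence ratio: buyers' share ≈ εs / (εs + |εd|) = 1.6 / (1.6 + 0.9) = 0.64.
So buyers bear ≈ 0.64 × 8 = 5.12; producers bear 2.88.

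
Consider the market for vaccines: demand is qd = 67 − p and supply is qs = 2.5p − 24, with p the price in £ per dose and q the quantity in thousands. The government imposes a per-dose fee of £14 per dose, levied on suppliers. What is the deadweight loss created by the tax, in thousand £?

Without the tax, 67 − p = 2.5p − 24 gives 3.5p = 91, so p* = £26 and q* = 41.
With the tax collected from suppliers, supply shifts: qs = 2.5(p − 14) − 24.
Solving gives q = 31 with buyers paying £36 and suppliers receiving £22 (the £14 wedge).
Quantity falls by |ΔQ| = |41 − 31| = 10.
DWL = ½ · t · |ΔQ| = ½ · 14 · 10 = £70.

Deadweight loss = £70 thousand.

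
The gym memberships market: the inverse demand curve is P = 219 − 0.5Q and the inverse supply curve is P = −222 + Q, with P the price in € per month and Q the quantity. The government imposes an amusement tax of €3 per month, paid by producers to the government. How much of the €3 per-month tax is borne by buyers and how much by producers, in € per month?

Inverting to Q(P) form: Qd = 438 − 2P; Qs = P + 222.
Before the tax: set 438 − 2P = P + 222 → P* = €72, Q* = 294.
With the tax collected from producers, supply shifts: Qs = (P − 3) + 222.
Solving gives Q = 292 with buyers paying €73 and producers receiving €70 (the €3 wedge).
Burden on buyers: €1; on producers: €2. (They sum to €3.)

Buyers bear €1 per month; producers bear €2 per month.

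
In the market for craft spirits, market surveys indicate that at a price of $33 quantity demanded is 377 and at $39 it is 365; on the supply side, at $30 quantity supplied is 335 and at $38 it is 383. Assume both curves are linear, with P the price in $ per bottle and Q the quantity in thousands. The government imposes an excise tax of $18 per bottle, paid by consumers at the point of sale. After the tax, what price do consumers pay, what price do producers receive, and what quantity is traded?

Demand slope: (365 − 377)/(39 − 33) = -2, so Qd = 443 − 2P.
Supply slope: (383 − 335)/(38 − 30) = 6, so Qs = 6P + 155.
Without the tax, 443 − 2P = 6P + 155 gives 8P = 288, so P* = $36 and Q* = 371.
With the tax collected from consumers, demand (in seller-price terms) shifts: Qd = 443 − 2(P + 18).
New equilibrium: consumers pay $49.5, producers receive $31.5, Q = 344. (Wedge: Pb − Ps = 18.)
The less price-elastic side of the market bears the larger share of a per-unit tax.

Consumers pay $49.5; producers receive $31.5; quantity = 344.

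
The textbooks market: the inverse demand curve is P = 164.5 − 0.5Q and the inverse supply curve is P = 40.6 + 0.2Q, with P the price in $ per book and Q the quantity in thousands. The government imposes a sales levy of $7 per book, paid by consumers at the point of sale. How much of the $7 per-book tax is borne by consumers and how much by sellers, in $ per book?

Consumers bear $5 per book; sellers bear $2 per book.

Rewrite in direct form: Qd = 329 − 2P and Qs = 5P − 203.
Without the tax, 329 − 2P = 5P − 203 gives 7P = 532, so P* = $76 and Q* = 177.
With the tax collected from consumers, demand (in seller-price terms) shifts: Qd = 329 − 2(P + 7).
New equilibrium: consumers pay $81, sellers receive $74, Q = 167. (Wedge: Pb − Ps = 7.)
Burden on consumers: $5; on sellers: $2. (They sum to $7.)
The less price-elastic side of the market bears the larger share of a per-unit tax.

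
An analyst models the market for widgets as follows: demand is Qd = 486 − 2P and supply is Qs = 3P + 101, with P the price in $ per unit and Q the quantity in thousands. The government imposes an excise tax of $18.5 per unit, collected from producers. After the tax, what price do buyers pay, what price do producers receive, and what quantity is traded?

Before the tax: set 486 − 2P = 3P + 101 → P* = $77, Q* = 332.
With the tax collected from producers, supply shifts: Qs = 3(P − 18.5) + 101.
Solving gives Q = 309.8 with buyers paying $88.1 and producers receiving $69.6 (the $18.5 wedge).
The less price-elastic side of the market bears the larger share of a per-unit tax.

Buyers pay $88.1; producers receive $69.6; quantity = 309.8.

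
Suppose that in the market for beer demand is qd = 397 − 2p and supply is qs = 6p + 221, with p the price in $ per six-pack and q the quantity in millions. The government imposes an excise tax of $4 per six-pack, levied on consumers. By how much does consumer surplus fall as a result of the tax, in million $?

Consumer surplus falls by $1050 million.

Before the tax: set 397 − 2p = 6p + 221 → p* = $22, q* = 353.
With the tax collected from consumers, demand (in seller-price terms) shifts: qd = 397 − 2(p + 4).
Solving gives q = 347 with consumers paying $25 and producers receiving $21 (the $4 wedge).
ΔCS is the trapezoid between Q = 347 and Q = 353 of height $3: ½ · (353 + 347) · 3 = $1050.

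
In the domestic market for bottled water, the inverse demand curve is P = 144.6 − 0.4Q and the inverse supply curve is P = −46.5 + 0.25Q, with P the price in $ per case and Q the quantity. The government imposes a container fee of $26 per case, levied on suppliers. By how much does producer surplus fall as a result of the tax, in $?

Rewrite in direct form: Qd = 361.5 − 2.5P and Qs = 4P + 186.
Before the tax: set 361.5 − 2.5P = 4P + 186 → P* = $27, Q* = 294.
With the tax collected from suppliers, supply shifts: Qs = 4(P − 26) + 186.
Solving gives Q = 254 with buyers paying $43 and suppliers receiving $17 (the $26 wedge).
ΔPS is the trapezoid between Q = 254 and Q = 294 of height $10: ½ · (294 + 254) · 10 = $2740.

Producer surplus falls by $2740.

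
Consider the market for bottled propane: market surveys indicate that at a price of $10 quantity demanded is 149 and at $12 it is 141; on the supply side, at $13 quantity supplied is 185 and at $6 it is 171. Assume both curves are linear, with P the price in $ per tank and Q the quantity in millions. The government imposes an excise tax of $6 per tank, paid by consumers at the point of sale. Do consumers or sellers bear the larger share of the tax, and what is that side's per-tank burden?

Demand slope: (141 − 149)/(12 − 10) = -4, so Qd = 189 − 4P.
Supply slope: (171 − 185)/(6 − 13) = 2, so Qs = 2P + 159.
Without the tax, 189 − 4P = 2P + 159 gives 6P = 30, so P* = $5 and Q* = 169.
With the tax collected from consumers, demand (in seller-price terms) shifts: Qd = 189 − 4(P + 6).
New equilibrium: consumers pay $7, sellers receive $1, Q = 161. (Wedge: Pb − Ps = 6.)
Per-tank burden: consumers $2, sellers $4.
Sellers take the larger share because supply is less price-elastic here (demand slope 4 vs supply slope 2).
The less price-elastic side of the market bears the larger share of a per-unit tax.

Sellers bear the larger share: $4 per tank.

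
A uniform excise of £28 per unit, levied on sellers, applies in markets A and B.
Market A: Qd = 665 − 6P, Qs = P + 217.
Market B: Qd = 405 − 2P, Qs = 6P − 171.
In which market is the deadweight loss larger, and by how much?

Market B, by £252.

Market A: pre-tax P* = £64, Q* = 281; post-tax Q = 257; deadweight loss = £336.
Market B: pre-tax P* = £72, Q* = 261; post-tax Q = 219; deadweight loss = £588.
Difference: £336 vs £588 → market B is larger by £252.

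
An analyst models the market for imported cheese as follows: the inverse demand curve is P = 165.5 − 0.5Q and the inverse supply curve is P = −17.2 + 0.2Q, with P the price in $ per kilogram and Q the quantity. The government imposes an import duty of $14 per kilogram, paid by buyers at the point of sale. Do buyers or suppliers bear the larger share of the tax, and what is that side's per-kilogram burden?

Buyers bear the larger share: $10 per kilogram.

Inverting to Q(P) form: Qd = 331 − 2P; Qs = 5P + 86.
Without the tax, 331 − 2P = 5P + 86 gives 7P = 245, so P* = $35 and Q* = 261.
With the tax collected from buyers, demand (in seller-price terms) shifts: Qd = 331 − 2(P + 14).
New equilibrium: buyers pay $45, suppliers receive $31, Q = 241. (Wedge: Pb − Ps = 14.)
Per-kilogram burden: buyers $10, suppliers $4.
Buyers take the larger share because demand is less price-elastic here (demand slope 2 vs supply slope 5).
The less price-elastic side of the market bears the larger share of a per-unit tax.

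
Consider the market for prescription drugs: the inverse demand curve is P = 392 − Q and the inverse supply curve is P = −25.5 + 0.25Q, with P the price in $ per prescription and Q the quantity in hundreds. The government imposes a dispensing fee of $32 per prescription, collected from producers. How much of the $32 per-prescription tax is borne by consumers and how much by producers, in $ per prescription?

Consumers bear $25.6 per prescription; producers bear $6.4 per prescription.

Inverting to Q(P) form: Qd = 392 − P; Qs = 4P + 102.
Without the tax, 392 − P = 4P + 102 gives 5P = 290, so P* = $58 and Q* = 334.
With the tax collected from producers, supply shifts: Qs = 4(P − 32) + 102.
Solving gives Q = 308.4 with consumers paying $83.6 and producers receiving $51.6 (the $32 wedge).
Burden on consumers: $25.6; on producers: $6.4. (They sum to $32.)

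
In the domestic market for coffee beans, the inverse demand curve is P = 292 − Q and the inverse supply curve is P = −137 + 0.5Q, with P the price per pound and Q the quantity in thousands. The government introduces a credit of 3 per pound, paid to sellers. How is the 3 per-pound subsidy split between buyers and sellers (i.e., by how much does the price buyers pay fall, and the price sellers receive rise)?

Buyers gain 2 per pound; sellers gain 1 per pound.

Rewrite in direct form: Qd = 292 − P and Qs = 2P + 274.
Before the subsidy: set 292 − P = 2P + 274 → P* = 6, Q* = 286.
With a per-unit subsidy paid to sellers, each receives P + 3 per unit sold, so supply becomes Qs = 2(P + 3) + 274.
Solving gives Q = 288 with buyers paying 4 and sellers receiving 7 (the 3 wedge).
Gain to buyers: 2; to sellers: 1. (They sum to 3.)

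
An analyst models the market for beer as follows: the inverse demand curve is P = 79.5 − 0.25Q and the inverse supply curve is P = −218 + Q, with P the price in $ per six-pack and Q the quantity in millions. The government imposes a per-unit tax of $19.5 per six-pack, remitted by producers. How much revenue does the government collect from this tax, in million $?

Tax revenue = $4336.8 million.

Rewrite in direct form: Qd = 318 − 4P and Qs = P + 218.
Without the tax, 318 − 4P = P + 218 gives 5P = 100, so P* = $20 and Q* = 238.
With the tax collected from producers, supply shifts: Qs = (P − 19.5) + 218.
Solving gives Q = 222.4 with consumers paying $23.9 and producers receiving $4.4 (the $19.5 wedge).
Revenue = t · Q = 19.5 · 222.4 = $4336.8.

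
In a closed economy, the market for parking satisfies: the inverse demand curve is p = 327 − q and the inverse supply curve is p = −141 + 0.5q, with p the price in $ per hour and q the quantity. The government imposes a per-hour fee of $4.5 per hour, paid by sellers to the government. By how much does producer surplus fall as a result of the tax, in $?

Producer surplus falls by $465.75.

Inverting to q(p) form: qd = 327 − p; qs = 2p + 282.
Without the tax, 327 − p = 2p + 282 gives 3p = 45, so p* = $15 and q* = 312.
With the tax collected from sellers, supply shifts: qs = 2(p − 4.5) + 282.
New equilibrium: consumers pay $18, sellers receive $13.5, q = 309. (Wedge: pb − ps = 4.5.)
ΔPS is the trapezoid between Q = 309 and Q = 312 of height $1.5: ½ · (312 + 309) · 1.5 = $465.75.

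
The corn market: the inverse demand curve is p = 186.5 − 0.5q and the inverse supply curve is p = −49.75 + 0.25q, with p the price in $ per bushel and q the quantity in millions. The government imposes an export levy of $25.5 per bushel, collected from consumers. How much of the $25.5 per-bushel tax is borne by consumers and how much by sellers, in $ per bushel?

Consumers bear $17 per bushel; sellers bear $8.5 per bushel.

Inverting to q(p) form: qd = 373 − 2p; qs = 4p + 199.
Before the tax: set 373 − 2p = 4p + 199 → p* = $29, q* = 315.
With the tax collected from consumers, demand (in seller-price terms) shifts: qd = 373 − 2(p + 25.5).
New equilibrium: consumers pay $46, sellers receive $20.5, q = 281. (Wedge: pb − ps = 25.5.)
Burden on consumers: $17; on sellers: $8.5. (They sum to $25.5.)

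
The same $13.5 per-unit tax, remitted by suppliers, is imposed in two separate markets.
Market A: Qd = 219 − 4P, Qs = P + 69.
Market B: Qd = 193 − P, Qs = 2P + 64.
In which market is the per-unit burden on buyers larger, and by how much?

Market A: pre-tax P* = $30, Q* = 99; post-tax Q = 88.2; per-unit burden on buyers = $2.7.
Market B: pre-tax P* = $43, Q* = 150; post-tax Q = 141; per-unit burden on buyers = $9.
Difference: $2.7 vs $9 → market B is larger by $6.3.

Market B, by $6.3.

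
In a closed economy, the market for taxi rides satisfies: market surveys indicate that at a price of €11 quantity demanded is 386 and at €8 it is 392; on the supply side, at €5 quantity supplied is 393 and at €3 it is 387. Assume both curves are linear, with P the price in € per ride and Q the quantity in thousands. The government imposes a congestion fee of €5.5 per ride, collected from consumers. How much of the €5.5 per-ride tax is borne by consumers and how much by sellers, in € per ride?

Demand slope: (392 − 386)/(8 − 11) = -2, so Qd = 408 − 2P.
Supply slope: (387 − 393)/(3 − 5) = 3, so Qs = 3P + 378.
Before the tax: set 408 − 2P = 3P + 378 → P* = €6, Q* = 396.
With the tax collected from consumers, demand (in seller-price terms) shifts: Qd = 408 − 2(P + 5.5).
Solving gives Q = 389.4 with consumers paying €9.3 and sellers receiving €3.8 (the €5.5 wedge).
Burden on consumers: €3.3; on sellers: €2.2. (They sum to €5.5.)

Consumers bear €3.3 per ride; sellers bear €2.2 per ride.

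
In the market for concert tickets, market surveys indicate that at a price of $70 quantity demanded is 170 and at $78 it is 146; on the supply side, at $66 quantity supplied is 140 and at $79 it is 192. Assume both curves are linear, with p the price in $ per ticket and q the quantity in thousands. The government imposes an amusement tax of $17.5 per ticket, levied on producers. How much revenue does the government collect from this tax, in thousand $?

Tax revenue = $2345 thousand.

Demand slope: (146 − 170)/(78 − 70) = -3, so qd = 380 − 3p.
Supply slope: (192 − 140)/(79 − 66) = 4, so qs = 4p − 124.
Before the tax: set 380 − 3p = 4p − 124 → p* = $72, q* = 164.
With the tax collected from producers, supply shifts: qs = 4(p − 17.5) − 124.
Solving gives q = 134 with buyers paying $82 and producers receiving $64.5 (the $17.5 wedge).
Revenue = t · Q = 17.5 · 134 = $2345.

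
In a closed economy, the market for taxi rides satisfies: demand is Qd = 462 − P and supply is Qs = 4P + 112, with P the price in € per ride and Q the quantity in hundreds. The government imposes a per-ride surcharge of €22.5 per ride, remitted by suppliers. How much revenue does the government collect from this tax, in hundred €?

Tax revenue = €8415 hundred.

Before the tax: set 462 − P = 4P + 112 → P* = €70, Q* = 392.
With the tax collected from suppliers, supply shifts: Qs = 4(P − 22.5) + 112.
Solving gives Q = 374 with consumers paying €88 and suppliers receiving €65.5 (the €22.5 wedge).
Revenue = t · Q = 22.5 · 374 = €8415.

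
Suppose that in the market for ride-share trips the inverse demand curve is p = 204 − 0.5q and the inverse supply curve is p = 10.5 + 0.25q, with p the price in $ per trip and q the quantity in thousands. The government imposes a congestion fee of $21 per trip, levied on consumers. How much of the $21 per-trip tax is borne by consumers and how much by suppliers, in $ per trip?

Rewrite in direct form: qd = 408 − 2p and qs = 4p − 42.
Without the tax, 408 − 2p = 4p − 42 gives 6p = 450, so p* = $75 and q* = 258.
With the tax collected from consumers, demand (in seller-price terms) shifts: qd = 408 − 2(p + 21).
New equilibrium: consumers pay $89, suppliers receive $68, q = 230. (Wedge: pb − ps = 21.)
Burden on consumers: $14; on suppliers: $7. (They sum to $21.)
The less price-elastic side of the market bears the larger share of a per-unit tax.

Consumers bear $14 per trip; suppliers bear $7 per trip.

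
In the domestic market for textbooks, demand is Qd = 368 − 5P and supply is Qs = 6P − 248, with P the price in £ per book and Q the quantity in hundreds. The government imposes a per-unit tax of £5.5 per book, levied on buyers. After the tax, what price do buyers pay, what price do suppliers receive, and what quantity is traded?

Buyers pay £59; suppliers receive £53.5; quantity = 73.

Without the tax, 368 − 5P = 6P − 248 gives 11P = 616, so P* = £56 and Q* = 88.
With the tax collected from buyers, demand (in seller-price terms) shifts: Qd = 368 − 5(P + 5.5).
Solving gives Q = 73 with buyers paying £59 and suppliers receiving £53.5 (the £5.5 wedge).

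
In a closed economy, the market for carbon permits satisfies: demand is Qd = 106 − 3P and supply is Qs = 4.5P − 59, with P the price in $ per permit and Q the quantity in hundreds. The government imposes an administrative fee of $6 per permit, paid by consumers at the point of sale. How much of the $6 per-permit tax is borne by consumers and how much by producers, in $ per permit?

Without the tax, 106 − 3P = 4.5P − 59 gives 7.5P = 165, so P* = $22 and Q* = 40.
With the tax collected from consumers, demand (in seller-price terms) shifts: Qd = 106 − 3(P + 6).
Solving gives Q = 29.2 with consumers paying $25.6 and producers receiving $19.6 (the $6 wedge).
Burden on consumers: $3.6; on producers: $2.4. (They sum to $6.)

Consumers bear $3.6 per permit; producers bear $2.4 per permit.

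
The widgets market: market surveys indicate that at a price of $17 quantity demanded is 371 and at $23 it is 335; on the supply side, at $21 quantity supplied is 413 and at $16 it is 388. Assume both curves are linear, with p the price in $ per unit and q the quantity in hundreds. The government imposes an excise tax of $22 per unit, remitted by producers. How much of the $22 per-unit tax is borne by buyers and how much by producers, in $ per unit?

Buyers bear $10 per unit; producers bear $12 per unit.

Demand slope: (335 − 371)/(23 − 17) = -6, so qd = 473 − 6p.
Supply slope: (388 − 413)/(16 − 21) = 5, so qs = 5p + 308.
Before the tax: set 473 − 6p = 5p + 308 → p* = $15, q* = 383.
With the tax collected from producers, supply shifts: qs = 5(p − 22) + 308.
New equilibrium: buyers pay $25, producers receive $3, q = 323. (Wedge: pb − ps = 22.)
Burden on buyers: $10; on producers: $12. (They sum to $22.)
The less price-elastic side of the market bears the larger share of a per-unit tax.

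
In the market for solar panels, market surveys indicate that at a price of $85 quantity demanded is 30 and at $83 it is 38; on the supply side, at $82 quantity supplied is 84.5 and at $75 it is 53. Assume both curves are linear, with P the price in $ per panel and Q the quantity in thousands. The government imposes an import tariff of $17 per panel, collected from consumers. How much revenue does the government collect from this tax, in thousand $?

Demand slope: (38 − 30)/(83 − 85) = -4, so Qd = 370 − 4P.
Supply slope: (53 − 84.5)/(75 − 82) = 4.5, so Qs = 4.5P − 284.5.
Without the tax, 370 − 4P = 4.5P − 284.5 gives 8.5P = 654.5, so P* = $77 and Q* = 62.
With the tax collected from consumers, demand (in seller-price terms) shifts: Qd = 370 − 4(P + 17).
Solving gives Q = 26 with consumers paying $86 and suppliers receiving $69 (the $17 wedge).
Revenue = t · Q = 17 · 26 = $442.

Tax revenue = $442 thousand.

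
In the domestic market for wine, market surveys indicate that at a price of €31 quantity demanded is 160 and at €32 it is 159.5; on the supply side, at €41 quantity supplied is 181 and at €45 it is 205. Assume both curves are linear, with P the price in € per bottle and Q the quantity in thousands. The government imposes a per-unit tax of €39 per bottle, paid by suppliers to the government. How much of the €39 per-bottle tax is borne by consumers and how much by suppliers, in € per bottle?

Consumers bear €36 per bottle; suppliers bear €3 per bottle.

Demand slope: (159.5 − 160)/(32 − 31) = -0.5, so Qd = 175.5 − 0.5P.
Supply slope: (205 − 181)/(45 − 41) = 6, so Qs = 6P − 65.
Without the tax, 175.5 − 0.5P = 6P − 65 gives 6.5P = 240.5, so P* = €37 and Q* = 157.
With the tax collected from suppliers, supply shifts: Qs = 6(P − 39) − 65.
Solving gives Q = 139 with consumers paying €73 and suppliers receiving €34 (the €39 wedge).
Burden on consumers: €36; on suppliers: €3. (They sum to €39.)
The less price-elastic side of the market bears the larger share of a per-unit tax.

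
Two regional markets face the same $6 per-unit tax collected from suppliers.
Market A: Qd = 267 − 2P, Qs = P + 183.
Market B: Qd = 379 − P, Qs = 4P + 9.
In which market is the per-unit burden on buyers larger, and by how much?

Market B, by $2.8.

Market A: pre-tax P* = $28, Q* = 211; post-tax Q = 207; per-unit burden on buyers = $2.
Market B: pre-tax P* = $74, Q* = 305; post-tax Q = 300.2; per-unit burden on buyers = $4.8.
Difference: $2 vs $4.8 → market B is larger by $2.8.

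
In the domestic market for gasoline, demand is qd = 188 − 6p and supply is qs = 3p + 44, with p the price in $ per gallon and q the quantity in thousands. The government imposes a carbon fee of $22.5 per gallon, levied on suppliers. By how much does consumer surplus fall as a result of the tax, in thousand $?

Consumer surplus falls by $521.25 thousand.

Before the tax: set 188 − 6p = 3p + 44 → p* = $16, q* = 92.
With the tax collected from suppliers, supply shifts: qs = 3(p − 22.5) + 44.
Solving gives q = 47 with consumers paying $23.5 and suppliers receiving $1 (the $22.5 wedge).
ΔCS is the trapezoid between Q = 47 and Q = 92 of height $7.5: ½ · (92 + 47) · 7.5 = $521.25.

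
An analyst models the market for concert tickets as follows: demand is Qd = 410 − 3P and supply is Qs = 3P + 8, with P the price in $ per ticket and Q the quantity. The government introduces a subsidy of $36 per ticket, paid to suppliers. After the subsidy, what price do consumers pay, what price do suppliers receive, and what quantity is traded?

Without the subsidy, 410 − 3P = 3P + 8 gives 6P = 402, so P* = $67 and Q* = 209.
With a per-unit subsidy paid to suppliers, each receives P + 36 per unit sold, so supply becomes Qs = 3(P + 36) + 8.
Solving gives Q = 263 with consumers paying $49 and suppliers receiving $85 (the $36 wedge).

Consumers pay $49; suppliers receive $85; quantity = 263.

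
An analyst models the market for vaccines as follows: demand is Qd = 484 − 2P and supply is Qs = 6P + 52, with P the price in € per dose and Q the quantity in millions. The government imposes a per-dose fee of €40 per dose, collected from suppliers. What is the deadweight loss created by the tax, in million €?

Deadweight loss = €1200 million.

Before the tax: set 484 − 2P = 6P + 52 → P* = €54, Q* = 376.
With the tax collected from suppliers, supply shifts: Qs = 6(P − 40) + 52.
Solving gives Q = 316 with consumers paying €84 and suppliers receiving €44 (the €40 wedge).
Quantity falls by |ΔQ| = |376 − 316| = 60.
DWL = ½ · t · |ΔQ| = ½ · 40 · 60 = €1200.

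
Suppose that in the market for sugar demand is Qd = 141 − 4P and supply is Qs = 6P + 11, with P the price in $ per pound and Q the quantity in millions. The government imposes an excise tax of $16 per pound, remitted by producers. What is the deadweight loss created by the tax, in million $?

Deadweight loss = $307.2 million.

Without the tax, 141 − 4P = 6P + 11 gives 10P = 130, so P* = $13 and Q* = 89.
With the tax collected from producers, supply shifts: Qs = 6(P − 16) + 11.
Solving gives Q = 50.6 with consumers paying $22.6 and producers receiving $6.6 (the $16 wedge).
Quantity falls by |ΔQ| = |89 − 50.6| = 38.4.
DWL = ½ · t · |ΔQ| = ½ · 16 · 38.4 = $307.2.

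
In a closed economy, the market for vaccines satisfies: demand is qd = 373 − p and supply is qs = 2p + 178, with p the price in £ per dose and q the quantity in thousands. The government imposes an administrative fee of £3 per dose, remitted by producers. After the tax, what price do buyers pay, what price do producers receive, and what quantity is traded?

Before the tax: set 373 − p = 2p + 178 → p* = £65, q* = 308.
With the tax collected from producers, supply shifts: qs = 2(p − 3) + 178.
Solving gives q = 306 with buyers paying £67 and producers receiving £64 (the £3 wedge).

Buyers pay £67; producers receive £64; quantity = 306.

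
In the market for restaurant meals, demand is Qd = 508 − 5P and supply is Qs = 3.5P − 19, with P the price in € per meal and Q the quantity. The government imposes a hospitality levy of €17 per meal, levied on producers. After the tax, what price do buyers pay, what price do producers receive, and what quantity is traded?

Without the tax, 508 − 5P = 3.5P − 19 gives 8.5P = 527, so P* = €62 and Q* = 198.
With the tax collected from producers, supply shifts: Qs = 3.5(P − 17) − 19.
Solving gives Q = 163 with buyers paying €69 and producers receiving €52 (the €17 wedge).
The less price-elastic side of the market bears the larger share of a per-unit tax.

Buyers pay €69; producers receive €52; quantity = 163.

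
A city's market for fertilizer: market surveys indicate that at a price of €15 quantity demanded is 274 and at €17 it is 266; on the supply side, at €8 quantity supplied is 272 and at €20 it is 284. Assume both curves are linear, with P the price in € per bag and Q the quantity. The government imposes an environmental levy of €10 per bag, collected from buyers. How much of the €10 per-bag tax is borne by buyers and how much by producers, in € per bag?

Buyers bear €2 per bag; producers bear €8 per bag.

Demand slope: (266 − 274)/(17 − 15) = -4, so Qd = 334 − 4P.
Supply slope: (284 − 272)/(20 − 8) = 1, so Qs = P + 264.
Without the tax, 334 − 4P = P + 264 gives 5P = 70, so P* = €14 and Q* = 278.
With the tax collected from buyers, demand (in seller-price terms) shifts: Qd = 334 − 4(P + 10).
Solving gives Q = 270 with buyers paying €16 and producers receiving €6 (the €10 wedge).
Burden on buyers: €2; on producers: €8. (They sum to €10.)
The less price-elastic side of the market bears the larger share of a per-unit tax.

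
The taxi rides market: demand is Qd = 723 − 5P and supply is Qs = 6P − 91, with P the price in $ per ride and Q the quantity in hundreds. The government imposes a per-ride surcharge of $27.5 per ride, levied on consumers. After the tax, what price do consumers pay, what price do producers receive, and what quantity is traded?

Before the tax: set 723 − 5P = 6P − 91 → P* = $74, Q* = 353.
With the tax collected from consumers, demand (in seller-price terms) shifts: Qd = 723 − 5(P + 27.5).
New equilibrium: consumers pay $89, producers receive $61.5, Q = 278. (Wedge: Pb − Ps = 27.5.)
The less price-elastic side of the market bears the larger share of a per-unit tax.

Consumers pay $89; producers receive $61.5; quantity = 278.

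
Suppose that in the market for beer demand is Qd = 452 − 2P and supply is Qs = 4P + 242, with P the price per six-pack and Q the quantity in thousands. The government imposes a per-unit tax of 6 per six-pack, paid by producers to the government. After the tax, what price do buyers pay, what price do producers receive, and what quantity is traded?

Buyers pay 39; producers receive 33; quantity = 374.

Before the tax: set 452 − 2P = 4P + 242 → P* = 35, Q* = 382.
With the tax collected from producers, supply shifts: Qs = 4(P − 6) + 242.
Solving gives Q = 374 with buyers paying 39 and producers receiving 33 (the 6 wedge).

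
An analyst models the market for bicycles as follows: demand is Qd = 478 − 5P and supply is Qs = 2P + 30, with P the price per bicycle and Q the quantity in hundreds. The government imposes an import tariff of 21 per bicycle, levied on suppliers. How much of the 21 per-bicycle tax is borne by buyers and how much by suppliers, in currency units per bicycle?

Before the tax: set 478 − 5P = 2P + 30 → P* = 64, Q* = 158.
With the tax collected from suppliers, supply shifts: Qs = 2(P − 21) + 30.
Solving gives Q = 128 with buyers paying 70 and suppliers receiving 49 (the 21 wedge).
Burden on buyers: 6; on suppliers: 15. (They sum to 21.)

Buyers bear 6 per bicycle; suppliers bear 15 per bicycle.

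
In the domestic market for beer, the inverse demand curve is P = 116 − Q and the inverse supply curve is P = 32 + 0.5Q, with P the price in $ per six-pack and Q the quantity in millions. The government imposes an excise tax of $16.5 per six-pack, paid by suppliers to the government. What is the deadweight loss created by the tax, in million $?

Rewrite in direct form: Qd = 116 − P and Qs = 2P − 64.
Before the tax: set 116 − P = 2P − 64 → P* = $60, Q* = 56.
With the tax collected from suppliers, supply shifts: Qs = 2(P − 16.5) − 64.
Solving gives Q = 45 with buyers paying $71 and suppliers receiving $54.5 (the $16.5 wedge).
Quantity falls by |ΔQ| = |56 − 45| = 11.
DWL = ½ · t · |ΔQ| = ½ · 16.5 · 11 = $90.75.

Deadweight loss = $90.75 million.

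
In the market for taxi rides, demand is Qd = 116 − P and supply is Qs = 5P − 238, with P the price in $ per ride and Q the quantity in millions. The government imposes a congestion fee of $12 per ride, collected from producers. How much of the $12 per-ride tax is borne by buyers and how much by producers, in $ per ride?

Buyers bear $10 per ride; producers bear $2 per ride.

Without the tax, 116 − P = 5P − 238 gives 6P = 354, so P* = $59 and Q* = 57.
With the tax collected from producers, supply shifts: Qs = 5(P − 12) − 238.
Solving gives Q = 47 with buyers paying $69 and producers receiving $57 (the $12 wedge).
Burden on buyers: $10; on producers: $2. (They sum to $12.)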